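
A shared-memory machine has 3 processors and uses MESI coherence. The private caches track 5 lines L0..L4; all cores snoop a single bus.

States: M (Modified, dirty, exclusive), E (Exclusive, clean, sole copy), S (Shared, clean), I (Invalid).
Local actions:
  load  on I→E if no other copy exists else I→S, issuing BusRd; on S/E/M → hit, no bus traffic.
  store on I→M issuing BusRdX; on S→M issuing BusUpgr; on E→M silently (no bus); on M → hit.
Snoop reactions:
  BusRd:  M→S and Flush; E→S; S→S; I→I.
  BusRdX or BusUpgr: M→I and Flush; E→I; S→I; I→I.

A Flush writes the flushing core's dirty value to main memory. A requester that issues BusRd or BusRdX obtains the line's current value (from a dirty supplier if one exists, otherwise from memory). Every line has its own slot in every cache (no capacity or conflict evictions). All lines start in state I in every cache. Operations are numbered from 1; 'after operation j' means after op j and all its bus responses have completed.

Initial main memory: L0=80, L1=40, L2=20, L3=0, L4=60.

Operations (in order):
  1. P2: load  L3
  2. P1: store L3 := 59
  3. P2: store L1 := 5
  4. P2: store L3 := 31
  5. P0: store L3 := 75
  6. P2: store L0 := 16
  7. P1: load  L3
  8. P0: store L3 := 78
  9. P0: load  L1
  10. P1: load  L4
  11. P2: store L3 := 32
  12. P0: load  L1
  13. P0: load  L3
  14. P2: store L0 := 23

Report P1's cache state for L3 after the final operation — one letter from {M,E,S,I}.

state = I

step 1: P2: load  L3  ⟶  IIE  (L3)  txn=BusRd  M[L3]=0
step 2: P1: store L3 := 59  ⟶  IMI  (L3)  txn=BusRdX  M[L3]=0
step 3: P2: store L1 := 5  ⟶  IIM  (L1)  txn=BusRdX  M[L1]=40
step 4: P2: store L3 := 31  ⟶  IIM  (L3)  txn=BusRdX+Flush  M[L3]=59
step 5: P0: store L3 := 75  ⟶  MII  (L3)  txn=BusRdX+Flush  M[L3]=31
step 6: P2: store L0 := 16  ⟶  IIM  (L0)  txn=BusRdX  M[L0]=80
step 7: P1: load  L3  ⟶  SSI  (L3)  txn=BusRd+Flush  M[L3]=75
step 8: P0: store L3 := 78  ⟶  MII  (L3)  txn=BusUpgr  M[L3]=75
step 9: P0: load  L1  ⟶  SIS  (L1)  txn=BusRd+Flush  M[L1]=5
step 10: P1: load  L4  ⟶  IEI  (L4)  txn=BusRd  M[L4]=60
step 11: P2: store L3 := 32  ⟶  IIM  (L3)  txn=BusRdX+Flush  M[L3]=78
step 12: P0: load  L1  ⟶  SIS  (L1)  txn=∅  M[L1]=5
step 13: P0: load  L3  ⟶  SIS  (L3)  txn=BusRd+Flush  M[L3]=32
step 14: P2: store L0 := 23  ⟶  IIM  (L0)  txn=∅  M[L0]=80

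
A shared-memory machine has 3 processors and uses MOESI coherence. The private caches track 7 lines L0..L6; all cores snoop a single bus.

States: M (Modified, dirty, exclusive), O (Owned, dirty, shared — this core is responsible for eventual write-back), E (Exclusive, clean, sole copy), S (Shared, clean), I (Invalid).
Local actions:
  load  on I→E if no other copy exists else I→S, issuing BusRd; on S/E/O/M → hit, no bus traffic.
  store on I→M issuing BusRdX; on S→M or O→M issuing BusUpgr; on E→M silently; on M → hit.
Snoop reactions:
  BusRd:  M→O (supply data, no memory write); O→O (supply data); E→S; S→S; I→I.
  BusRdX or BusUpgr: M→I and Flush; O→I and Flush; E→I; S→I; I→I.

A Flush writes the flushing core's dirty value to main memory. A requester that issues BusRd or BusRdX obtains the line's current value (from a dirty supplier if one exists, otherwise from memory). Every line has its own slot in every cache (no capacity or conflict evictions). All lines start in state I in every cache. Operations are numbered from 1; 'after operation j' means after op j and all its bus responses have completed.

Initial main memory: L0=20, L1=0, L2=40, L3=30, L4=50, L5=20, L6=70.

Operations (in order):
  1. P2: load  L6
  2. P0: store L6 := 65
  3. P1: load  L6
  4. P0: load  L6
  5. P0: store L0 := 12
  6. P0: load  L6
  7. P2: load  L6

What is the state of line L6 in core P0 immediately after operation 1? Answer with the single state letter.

[1] P2: load  L6 | P0:I, P1:I, P2:E(70) | bus: BusRd
[2] P0: store L6 := 65 | P0:M(65), P1:I, P2:I | bus: BusRdX
[3] P1: load  L6 | P0:O(65), P1:S(65), P2:I | bus: BusRd
[4] P0: load  L6 | P0:O(65), P1:S(65), P2:I | bus: none
[5] P0: store L0 := 12 | P0:M(12), P1:I, P2:I | bus: BusRdX
[6] P0: load  L6 | P0:O(65), P1:S(65), P2:I | bus: none
[7] P2: load  L6 | P0:O(65), P1:S(65), P2:S(65) | bus: BusRd

state = I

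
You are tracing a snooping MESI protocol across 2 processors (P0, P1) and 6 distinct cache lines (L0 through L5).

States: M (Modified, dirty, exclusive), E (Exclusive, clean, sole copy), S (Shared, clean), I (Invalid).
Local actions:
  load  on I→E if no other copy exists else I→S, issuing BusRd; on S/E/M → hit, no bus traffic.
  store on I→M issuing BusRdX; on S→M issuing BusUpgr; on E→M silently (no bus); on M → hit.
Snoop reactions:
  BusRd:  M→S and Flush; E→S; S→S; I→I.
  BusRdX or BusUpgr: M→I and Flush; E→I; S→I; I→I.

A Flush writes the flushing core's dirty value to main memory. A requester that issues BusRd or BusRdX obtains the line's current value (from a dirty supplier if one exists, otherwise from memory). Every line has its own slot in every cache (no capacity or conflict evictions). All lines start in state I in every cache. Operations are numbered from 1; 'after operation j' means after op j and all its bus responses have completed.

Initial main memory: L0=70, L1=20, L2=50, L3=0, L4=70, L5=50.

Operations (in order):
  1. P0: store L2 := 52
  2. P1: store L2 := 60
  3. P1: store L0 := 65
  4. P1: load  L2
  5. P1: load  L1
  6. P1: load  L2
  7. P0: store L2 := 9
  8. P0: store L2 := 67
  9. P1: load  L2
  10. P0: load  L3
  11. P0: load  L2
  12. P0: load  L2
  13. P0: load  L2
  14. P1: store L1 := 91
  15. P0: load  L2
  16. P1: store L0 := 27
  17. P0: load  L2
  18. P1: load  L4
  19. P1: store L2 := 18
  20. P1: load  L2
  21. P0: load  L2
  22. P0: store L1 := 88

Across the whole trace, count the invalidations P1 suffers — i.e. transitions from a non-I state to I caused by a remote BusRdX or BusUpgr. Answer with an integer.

[1] P0: store L2 := 52 | P0:M(52), P1:I | bus: BusRdX
[2] P1: store L2 := 60 | P0:I, P1:M(60) | bus: BusRdX,Flush
[3] P1: store L0 := 65 | P0:I, P1:M(65) | bus: BusRdX
[4] P1: load  L2 | P0:I, P1:M(60) | bus: none
[5] P1: load  L1 | P0:I, P1:E(20) | bus: BusRd
[6] P1: load  L2 | P0:I, P1:M(60) | bus: none
[7] P0: store L2 := 9 | P0:M(9), P1:I | bus: BusRdX,Flush
[8] P0: store L2 := 67 | P0:M(67), P1:I | bus: none
[9] P1: load  L2 | P0:S(67), P1:S(67) | bus: BusRd,Flush
[10] P0: load  L3 | P0:E(0), P1:I | bus: BusRd
[11] P0: load  L2 | P0:S(67), P1:S(67) | bus: none
[12] P0: load  L2 | P0:S(67), P1:S(67) | bus: none
[13] P0: load  L2 | P0:S(67), P1:S(67) | bus: none
[14] P1: store L1 := 91 | P0:I, P1:M(91) | bus: none
[15] P0: load  L2 | P0:S(67), P1:S(67) | bus: none
[16] P1: store L0 := 27 | P0:I, P1:M(27) | bus: none
[17] P0: load  L2 | P0:S(67), P1:S(67) | bus: none
[18] P1: load  L4 | P0:I, P1:E(70) | bus: BusRd
[19] P1: store L2 := 18 | P0:I, P1:M(18) | bus: BusUpgr
[20] P1: load  L2 | P0:I, P1:M(18) | bus: none
[21] P0: load  L2 | P0:S(18), P1:S(18) | bus: BusRd,Flush
[22] P0: store L1 := 88 | P0:M(88), P1:I | bus: BusRdX,Flush

invalidations = 2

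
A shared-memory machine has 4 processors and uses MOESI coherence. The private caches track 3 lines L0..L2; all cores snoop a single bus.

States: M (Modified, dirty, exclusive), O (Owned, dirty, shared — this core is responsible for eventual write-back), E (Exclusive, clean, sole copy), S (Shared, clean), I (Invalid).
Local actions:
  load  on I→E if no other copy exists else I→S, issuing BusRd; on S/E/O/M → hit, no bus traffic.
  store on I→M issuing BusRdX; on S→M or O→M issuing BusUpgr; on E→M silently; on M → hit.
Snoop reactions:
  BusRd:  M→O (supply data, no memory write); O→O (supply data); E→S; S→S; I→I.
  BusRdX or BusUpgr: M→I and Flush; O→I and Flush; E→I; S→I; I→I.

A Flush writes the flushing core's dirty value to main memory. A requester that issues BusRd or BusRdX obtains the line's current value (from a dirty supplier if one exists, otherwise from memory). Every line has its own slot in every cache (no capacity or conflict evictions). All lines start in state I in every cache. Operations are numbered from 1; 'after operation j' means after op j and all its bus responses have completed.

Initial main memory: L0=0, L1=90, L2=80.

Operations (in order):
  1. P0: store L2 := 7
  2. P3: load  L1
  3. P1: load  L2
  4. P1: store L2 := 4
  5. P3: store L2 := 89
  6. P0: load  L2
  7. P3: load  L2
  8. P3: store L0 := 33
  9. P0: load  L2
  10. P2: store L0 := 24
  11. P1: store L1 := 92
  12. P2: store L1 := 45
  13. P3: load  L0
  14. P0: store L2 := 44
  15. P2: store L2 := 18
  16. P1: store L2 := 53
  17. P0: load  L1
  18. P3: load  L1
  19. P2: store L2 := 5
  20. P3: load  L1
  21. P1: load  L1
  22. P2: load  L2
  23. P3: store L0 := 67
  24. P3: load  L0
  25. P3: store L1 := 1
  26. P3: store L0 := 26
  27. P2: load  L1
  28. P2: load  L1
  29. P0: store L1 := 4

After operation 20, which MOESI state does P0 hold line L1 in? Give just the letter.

1. P0: store L2 := 7  bus=[BusRdX]  L2: P0=M P1=I P2=I P3=I  mem[L2]=80
2. P3: load  L1  bus=[BusRd]  L1: P0=I P1=I P2=I P3=E  mem[L1]=90
3. P1: load  L2  bus=[BusRd]  L2: P0=O P1=S P2=I P3=I  mem[L2]=80
4. P1: store L2 := 4  bus=[BusUpgr,Flush]  L2: P0=I P1=M P2=I P3=I  mem[L2]=7
5. P3: store L2 := 89  bus=[BusRdX,Flush]  L2: P0=I P1=I P2=I P3=M  mem[L2]=4
6. P0: load  L2  bus=[BusRd]  L2: P0=S P1=I P2=I P3=O  mem[L2]=4
7. P3: load  L2  bus=[-]  L2: P0=S P1=I P2=I P3=O  mem[L2]=4
8. P3: store L0 := 33  bus=[BusRdX]  L0: P0=I P1=I P2=I P3=M  mem[L0]=0
9. P0: load  L2  bus=[-]  L2: P0=S P1=I P2=I P3=O  mem[L2]=4
10. P2: store L0 := 24  bus=[BusRdX,Flush]  L0: P0=I P1=I P2=M P3=I  mem[L0]=33
11. P1: store L1 := 92  bus=[BusRdX]  L1: P0=I P1=M P2=I P3=I  mem[L1]=90
12. P2: store L1 := 45  bus=[BusRdX,Flush]  L1: P0=I P1=I P2=M P3=I  mem[L1]=92
13. P3: load  L0  bus=[BusRd]  L0: P0=I P1=I P2=O P3=S  mem[L0]=33
14. P0: store L2 := 44  bus=[BusUpgr,Flush]  L2: P0=M P1=I P2=I P3=I  mem[L2]=89
15. P2: store L2 := 18  bus=[BusRdX,Flush]  L2: P0=I P1=I P2=M P3=I  mem[L2]=44
16. P1: store L2 := 53  bus=[BusRdX,Flush]  L2: P0=I P1=M P2=I P3=I  mem[L2]=18
17. P0: load  L1  bus=[BusRd]  L1: P0=S P1=I P2=O P3=I  mem[L1]=92
18. P3: load  L1  bus=[BusRd]  L1: P0=S P1=I P2=O P3=S  mem[L1]=92
19. P2: store L2 := 5  bus=[BusRdX,Flush]  L2: P0=I P1=I P2=M P3=I  mem[L2]=53
20. P3: load  L1  bus=[-]  L1: P0=S P1=I P2=O P3=S  mem[L1]=92
21. P1: load  L1  bus=[BusRd]  L1: P0=S P1=S P2=O P3=S  mem[L1]=92
22. P2: load  L2  bus=[-]  L2: P0=I P1=I P2=M P3=I  mem[L2]=53
23. P3: store L0 := 67  bus=[BusUpgr,Flush]  L0: P0=I P1=I P2=I P3=M  mem[L0]=24
24. P3: load  L0  bus=[-]  L0: P0=I P1=I P2=I P3=M  mem[L0]=24
25. P3: store L1 := 1  bus=[BusUpgr,Flush]  L1: P0=I P1=I P2=I P3=M  mem[L1]=45
26. P3: store L0 := 26  bus=[-]  L0: P0=I P1=I P2=I P3=M  mem[L0]=24
27. P2: load  L1  bus=[BusRd]  L1: P0=I P1=I P2=S P3=O  mem[L1]=45
28. P2: load  L1  bus=[-]  L1: P0=I P1=I P2=S P3=O  mem[L1]=45
29. P0: store L1 := 4  bus=[BusRdX,Flush]  L1: P0=M P1=I P2=I P3=I  mem[L1]=1

state = S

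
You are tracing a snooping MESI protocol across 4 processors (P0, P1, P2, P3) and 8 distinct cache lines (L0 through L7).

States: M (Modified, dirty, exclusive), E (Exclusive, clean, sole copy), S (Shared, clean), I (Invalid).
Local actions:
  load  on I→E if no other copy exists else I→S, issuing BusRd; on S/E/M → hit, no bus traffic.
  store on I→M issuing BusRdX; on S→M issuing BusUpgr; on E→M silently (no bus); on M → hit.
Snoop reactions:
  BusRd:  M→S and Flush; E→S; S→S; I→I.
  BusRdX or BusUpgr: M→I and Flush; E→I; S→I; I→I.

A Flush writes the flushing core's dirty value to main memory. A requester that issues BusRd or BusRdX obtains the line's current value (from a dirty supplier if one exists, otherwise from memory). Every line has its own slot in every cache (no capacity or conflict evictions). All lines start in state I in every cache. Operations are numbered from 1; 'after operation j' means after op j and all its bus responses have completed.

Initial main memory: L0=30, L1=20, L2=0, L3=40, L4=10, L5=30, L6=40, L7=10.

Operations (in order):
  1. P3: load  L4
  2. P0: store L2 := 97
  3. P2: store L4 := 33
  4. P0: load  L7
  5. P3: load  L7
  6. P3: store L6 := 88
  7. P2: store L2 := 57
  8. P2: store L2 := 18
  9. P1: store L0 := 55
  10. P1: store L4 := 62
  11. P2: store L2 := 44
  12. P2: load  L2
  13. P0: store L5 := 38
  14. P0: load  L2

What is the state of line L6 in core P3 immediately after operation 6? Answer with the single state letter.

  op1 P3: load  L4 → I/I/I/E on L4; bus BusRd; mem=10
  op2 P0: store L2 := 97 → M/I/I/I on L2; bus BusRdX; mem=0
  op3 P2: store L4 := 33 → I/I/M/I on L4; bus BusRdX; mem=10
  op4 P0: load  L7 → E/I/I/I on L7; bus BusRd; mem=10
  op5 P3: load  L7 → S/I/I/S on L7; bus BusRd; mem=10
  op6 P3: store L6 := 88 → I/I/I/M on L6; bus BusRdX; mem=40
  op7 P2: store L2 := 57 → I/I/M/I on L2; bus BusRdX Flush; mem=97
  op8 P2: store L2 := 18 → I/I/M/I on L2; bus (none); mem=97
  op9 P1: store L0 := 55 → I/M/I/I on L0; bus BusRdX; mem=30
  op10 P1: store L4 := 62 → I/M/I/I on L4; bus BusRdX Flush; mem=33
  op11 P2: store L2 := 44 → I/I/M/I on L2; bus (none); mem=97
  op12 P2: load  L2 → I/I/M/I on L2; bus (none); mem=97
  op13 P0: store L5 := 38 → M/I/I/I on L5; bus BusRdX; mem=30
  op14 P0: load  L2 → S/I/S/I on L2; bus BusRd Flush; mem=44

state = M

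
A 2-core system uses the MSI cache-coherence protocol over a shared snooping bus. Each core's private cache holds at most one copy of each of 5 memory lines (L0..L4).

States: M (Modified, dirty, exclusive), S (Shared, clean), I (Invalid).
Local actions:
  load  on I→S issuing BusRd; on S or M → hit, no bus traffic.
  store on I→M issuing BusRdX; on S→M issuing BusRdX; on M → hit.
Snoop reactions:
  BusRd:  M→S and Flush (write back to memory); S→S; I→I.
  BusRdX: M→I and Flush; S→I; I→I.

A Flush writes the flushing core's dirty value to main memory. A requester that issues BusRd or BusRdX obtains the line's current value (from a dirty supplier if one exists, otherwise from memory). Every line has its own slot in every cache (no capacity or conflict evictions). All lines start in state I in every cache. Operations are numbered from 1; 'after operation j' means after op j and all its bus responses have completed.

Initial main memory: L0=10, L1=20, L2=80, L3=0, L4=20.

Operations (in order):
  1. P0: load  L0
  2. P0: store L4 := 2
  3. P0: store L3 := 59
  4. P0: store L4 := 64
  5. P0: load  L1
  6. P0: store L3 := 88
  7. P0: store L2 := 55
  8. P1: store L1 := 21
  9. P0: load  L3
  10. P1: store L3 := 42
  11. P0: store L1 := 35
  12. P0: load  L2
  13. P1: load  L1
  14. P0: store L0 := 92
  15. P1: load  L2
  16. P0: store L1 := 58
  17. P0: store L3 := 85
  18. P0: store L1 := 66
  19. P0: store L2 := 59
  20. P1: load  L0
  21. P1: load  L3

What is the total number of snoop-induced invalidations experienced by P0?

invalidations = 2

  op1 P0: load  L0 → S/I on L0; bus BusRd; mem=10
  op2 P0: store L4 := 2 → M/I on L4; bus BusRdX; mem=20
  op3 P0: store L3 := 59 → M/I on L3; bus BusRdX; mem=0
  op4 P0: store L4 := 64 → M/I on L4; bus (none); mem=20
  op5 P0: load  L1 → S/I on L1; bus BusRd; mem=20
  op6 P0: store L3 := 88 → M/I on L3; bus (none); mem=0
  op7 P0: store L2 := 55 → M/I on L2; bus BusRdX; mem=80
  op8 P1: store L1 := 21 → I/M on L1; bus BusRdX; mem=20
  op9 P0: load  L3 → M/I on L3; bus (none); mem=0
  op10 P1: store L3 := 42 → I/M on L3; bus BusRdX Flush; mem=88
  op11 P0: store L1 := 35 → M/I on L1; bus BusRdX Flush; mem=21
  op12 P0: load  L2 → M/I on L2; bus (none); mem=80
  op13 P1: load  L1 → S/S on L1; bus BusRd Flush; mem=35
  op14 P0: store L0 := 92 → M/I on L0; bus BusRdX; mem=10
  op15 P1: load  L2 → S/S on L2; bus BusRd Flush; mem=55
  op16 P0: store L1 := 58 → M/I on L1; bus BusRdX; mem=35
  op17 P0: store L3 := 85 → M/I on L3; bus BusRdX Flush; mem=42
  op18 P0: store L1 := 66 → M/I on L1; bus (none); mem=35
  op19 P0: store L2 := 59 → M/I on L2; bus BusRdX; mem=55
  op20 P1: load  L0 → S/S on L0; bus BusRd Flush; mem=92
  op21 P1: load  L3 → S/S on L3; bus BusRd Flush; mem=85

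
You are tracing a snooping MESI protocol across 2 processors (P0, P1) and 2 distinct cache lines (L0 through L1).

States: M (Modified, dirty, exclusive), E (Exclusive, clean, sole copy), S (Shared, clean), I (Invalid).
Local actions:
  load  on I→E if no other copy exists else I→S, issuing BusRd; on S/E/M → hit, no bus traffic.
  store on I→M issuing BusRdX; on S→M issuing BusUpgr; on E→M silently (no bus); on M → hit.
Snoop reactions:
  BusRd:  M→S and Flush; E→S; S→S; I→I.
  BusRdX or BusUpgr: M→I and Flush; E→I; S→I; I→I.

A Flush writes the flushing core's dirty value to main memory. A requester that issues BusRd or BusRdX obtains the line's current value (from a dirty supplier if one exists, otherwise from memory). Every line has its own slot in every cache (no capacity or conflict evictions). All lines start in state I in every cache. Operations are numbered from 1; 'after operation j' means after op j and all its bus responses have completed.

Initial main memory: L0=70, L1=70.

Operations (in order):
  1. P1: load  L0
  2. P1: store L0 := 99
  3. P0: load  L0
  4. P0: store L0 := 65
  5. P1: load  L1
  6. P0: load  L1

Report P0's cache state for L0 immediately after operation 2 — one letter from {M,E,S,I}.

1. P1: load  L0  bus=[BusRd]  L0: P0=I P1=E  mem[L0]=70
2. P1: store L0 := 99  bus=[-]  L0: P0=I P1=M  mem[L0]=70
3. P0: load  L0  bus=[BusRd,Flush]  L0: P0=S P1=S  mem[L0]=99
4. P0: store L0 := 65  bus=[BusUpgr]  L0: P0=M P1=I  mem[L0]=99
5. P1: load  L1  bus=[BusRd]  L1: P0=I P1=E  mem[L1]=70
6. P0: load  L1  bus=[BusRd]  L1: P0=S P1=S  mem[L1]=70

state = I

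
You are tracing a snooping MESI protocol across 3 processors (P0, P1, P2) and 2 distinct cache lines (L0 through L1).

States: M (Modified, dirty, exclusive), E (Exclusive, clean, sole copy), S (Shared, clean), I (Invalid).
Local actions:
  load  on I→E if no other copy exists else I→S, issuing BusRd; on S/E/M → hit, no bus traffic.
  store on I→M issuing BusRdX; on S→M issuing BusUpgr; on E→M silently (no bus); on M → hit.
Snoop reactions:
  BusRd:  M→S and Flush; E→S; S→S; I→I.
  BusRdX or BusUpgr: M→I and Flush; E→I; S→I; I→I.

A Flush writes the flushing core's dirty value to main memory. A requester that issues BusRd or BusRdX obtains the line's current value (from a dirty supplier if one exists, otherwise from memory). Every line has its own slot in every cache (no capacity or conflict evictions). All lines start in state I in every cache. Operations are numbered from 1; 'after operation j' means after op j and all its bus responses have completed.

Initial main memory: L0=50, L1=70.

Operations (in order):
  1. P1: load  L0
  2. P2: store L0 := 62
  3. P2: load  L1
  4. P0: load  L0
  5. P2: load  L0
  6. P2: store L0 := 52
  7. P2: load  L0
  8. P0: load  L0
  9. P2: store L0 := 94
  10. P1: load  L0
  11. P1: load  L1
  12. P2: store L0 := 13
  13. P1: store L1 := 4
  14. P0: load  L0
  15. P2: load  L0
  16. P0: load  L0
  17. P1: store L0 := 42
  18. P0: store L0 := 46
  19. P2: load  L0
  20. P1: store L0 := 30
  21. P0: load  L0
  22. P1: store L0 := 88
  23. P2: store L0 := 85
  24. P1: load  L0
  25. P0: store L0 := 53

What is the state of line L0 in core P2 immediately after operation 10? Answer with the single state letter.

state = S

  op1 P1: load  L0 → I/E/I on L0; bus BusRd; mem=50
  op2 P2: store L0 := 62 → I/I/M on L0; bus BusRdX; mem=50
  op3 P2: load  L1 → I/I/E on L1; bus BusRd; mem=70
  op4 P0: load  L0 → S/I/S on L0; bus BusRd Flush; mem=62
  op5 P2: load  L0 → S/I/S on L0; bus (none); mem=62
  op6 P2: store L0 := 52 → I/I/M on L0; bus BusUpgr; mem=62
  op7 P2: load  L0 → I/I/M on L0; bus (none); mem=62
  op8 P0: load  L0 → S/I/S on L0; bus BusRd Flush; mem=52
  op9 P2: store L0 := 94 → I/I/M on L0; bus BusUpgr; mem=52
  op10 P1: load  L0 → I/S/S on L0; bus BusRd Flush; mem=94
  op11 P1: load  L1 → I/S/S on L1; bus BusRd; mem=70
  op12 P2: store L0 := 13 → I/I/M on L0; bus BusUpgr; mem=94
  op13 P1: store L1 := 4 → I/M/I on L1; bus BusUpgr; mem=70
  op14 P0: load  L0 → S/I/S on L0; bus BusRd Flush; mem=13
  op15 P2: load  L0 → S/I/S on L0; bus (none); mem=13
  op16 P0: load  L0 → S/I/S on L0; bus (none); mem=13
  op17 P1: store L0 := 42 → I/M/I on L0; bus BusRdX; mem=13
  op18 P0: store L0 := 46 → M/I/I on L0; bus BusRdX Flush; mem=42
  op19 P2: load  L0 → S/I/S on L0; bus BusRd Flush; mem=46
  op20 P1: store L0 := 30 → I/M/I on L0; bus BusRdX; mem=46
  op21 P0: load  L0 → S/S/I on L0; bus BusRd Flush; mem=30
  op22 P1: store L0 := 88 → I/M/I on L0; bus BusUpgr; mem=30
  op23 P2: store L0 := 85 → I/I/M on L0; bus BusRdX Flush; mem=88
  op24 P1: load  L0 → I/S/S on L0; bus BusRd Flush; mem=85
  op25 P0: store L0 := 53 → M/I/I on L0; bus BusRdX; mem=85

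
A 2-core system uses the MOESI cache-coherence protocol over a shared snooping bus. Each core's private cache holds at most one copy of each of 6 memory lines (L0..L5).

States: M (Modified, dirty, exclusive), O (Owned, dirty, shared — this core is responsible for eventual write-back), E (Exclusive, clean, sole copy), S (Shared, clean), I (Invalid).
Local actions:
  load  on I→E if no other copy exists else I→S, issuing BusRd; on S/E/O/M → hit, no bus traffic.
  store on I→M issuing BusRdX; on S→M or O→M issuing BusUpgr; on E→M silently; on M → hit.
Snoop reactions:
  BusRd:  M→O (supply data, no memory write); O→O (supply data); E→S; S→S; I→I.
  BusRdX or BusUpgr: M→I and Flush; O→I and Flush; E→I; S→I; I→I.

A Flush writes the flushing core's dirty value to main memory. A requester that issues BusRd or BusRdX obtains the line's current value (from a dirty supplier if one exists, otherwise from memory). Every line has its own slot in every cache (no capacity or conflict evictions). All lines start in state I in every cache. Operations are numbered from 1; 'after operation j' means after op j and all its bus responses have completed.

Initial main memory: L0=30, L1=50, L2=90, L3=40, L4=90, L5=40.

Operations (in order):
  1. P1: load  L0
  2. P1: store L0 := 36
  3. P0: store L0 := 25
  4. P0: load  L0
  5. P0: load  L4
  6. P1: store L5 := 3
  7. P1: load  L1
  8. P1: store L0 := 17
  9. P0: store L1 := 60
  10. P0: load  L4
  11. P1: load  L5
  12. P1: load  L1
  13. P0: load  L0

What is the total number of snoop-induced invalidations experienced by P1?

invalidations = 2

1. P1: load  L0  bus=[BusRd]  L0: P0=I P1=E  mem[L0]=30
2. P1: store L0 := 36  bus=[-]  L0: P0=I P1=M  mem[L0]=30
3. P0: store L0 := 25  bus=[BusRdX,Flush]  L0: P0=M P1=I  mem[L0]=36
4. P0: load  L0  bus=[-]  L0: P0=M P1=I  mem[L0]=36
5. P0: load  L4  bus=[BusRd]  L4: P0=E P1=I  mem[L4]=90
6. P1: store L5 := 3  bus=[BusRdX]  L5: P0=I P1=M  mem[L5]=40
7. P1: load  L1  bus=[BusRd]  L1: P0=I P1=E  mem[L1]=50
8. P1: store L0 := 17  bus=[BusRdX,Flush]  L0: P0=I P1=M  mem[L0]=25
9. P0: store L1 := 60  bus=[BusRdX]  L1: P0=M P1=I  mem[L1]=50
10. P0: load  L4  bus=[-]  L4: P0=E P1=I  mem[L4]=90
11. P1: load  L5  bus=[-]  L5: P0=I P1=M  mem[L5]=40
12. P1: load  L1  bus=[BusRd]  L1: P0=O P1=S  mem[L1]=50
13. P0: load  L0  bus=[BusRd]  L0: P0=S P1=O  mem[L0]=25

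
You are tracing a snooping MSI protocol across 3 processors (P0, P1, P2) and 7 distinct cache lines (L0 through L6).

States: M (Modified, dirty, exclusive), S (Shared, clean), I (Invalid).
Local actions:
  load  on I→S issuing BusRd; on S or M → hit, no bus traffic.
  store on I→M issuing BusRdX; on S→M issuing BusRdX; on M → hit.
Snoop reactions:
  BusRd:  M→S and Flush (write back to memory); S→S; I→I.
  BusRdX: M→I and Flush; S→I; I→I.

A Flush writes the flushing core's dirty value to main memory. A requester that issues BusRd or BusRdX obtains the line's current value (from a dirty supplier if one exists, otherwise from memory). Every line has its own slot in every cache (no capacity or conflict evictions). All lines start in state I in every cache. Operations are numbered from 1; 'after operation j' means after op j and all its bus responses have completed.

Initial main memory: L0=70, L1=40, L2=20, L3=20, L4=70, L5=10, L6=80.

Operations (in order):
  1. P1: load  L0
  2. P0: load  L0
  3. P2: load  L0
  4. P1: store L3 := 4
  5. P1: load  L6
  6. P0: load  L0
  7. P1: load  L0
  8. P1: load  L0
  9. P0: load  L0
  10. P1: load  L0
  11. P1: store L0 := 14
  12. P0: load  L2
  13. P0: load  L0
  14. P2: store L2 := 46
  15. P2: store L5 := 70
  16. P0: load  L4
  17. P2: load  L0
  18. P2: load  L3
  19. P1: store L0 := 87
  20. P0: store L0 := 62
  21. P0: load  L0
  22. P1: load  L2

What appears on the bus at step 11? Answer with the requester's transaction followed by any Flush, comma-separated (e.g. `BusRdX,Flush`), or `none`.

bus = BusRdX

step 1: P1: load  L0  ⟶  ISI  (L0)  txn=BusRd  M[L0]=70
step 2: P0: load  L0  ⟶  SSI  (L0)  txn=BusRd  M[L0]=70
step 3: P2: load  L0  ⟶  SSS  (L0)  txn=BusRd  M[L0]=70
step 4: P1: store L3 := 4  ⟶  IMI  (L3)  txn=BusRdX  M[L3]=20
step 5: P1: load  L6  ⟶  ISI  (L6)  txn=BusRd  M[L6]=80
step 6: P0: load  L0  ⟶  SSS  (L0)  txn=∅  M[L0]=70
step 7: P1: load  L0  ⟶  SSS  (L0)  txn=∅  M[L0]=70
step 8: P1: load  L0  ⟶  SSS  (L0)  txn=∅  M[L0]=70
step 9: P0: load  L0  ⟶  SSS  (L0)  txn=∅  M[L0]=70
step 10: P1: load  L0  ⟶  SSS  (L0)  txn=∅  M[L0]=70
step 11: P1: store L0 := 14  ⟶  IMI  (L0)  txn=BusRdX  M[L0]=70
step 12: P0: load  L2  ⟶  SII  (L2)  txn=BusRd  M[L2]=20
step 13: P0: load  L0  ⟶  SSI  (L0)  txn=BusRd+Flush  M[L0]=14
step 14: P2: store L2 := 46  ⟶  IIM  (L2)  txn=BusRdX  M[L2]=20
step 15: P2: store L5 := 70  ⟶  IIM  (L5)  txn=BusRdX  M[L5]=10
step 16: P0: load  L4  ⟶  SII  (L4)  txn=BusRd  M[L4]=70
step 17: P2: load  L0  ⟶  SSS  (L0)  txn=BusRd  M[L0]=14
step 18: P2: load  L3  ⟶  ISS  (L3)  txn=BusRd+Flush  M[L3]=4
step 19: P1: store L0 := 87  ⟶  IMI  (L0)  txn=BusRdX  M[L0]=14
step 20: P0: store L0 := 62  ⟶  MII  (L0)  txn=BusRdX+Flush  M[L0]=87
step 21: P0: load  L0  ⟶  MII  (L0)  txn=∅  M[L0]=87
step 22: P1: load  L2  ⟶  ISS  (L2)  txn=BusRd+Flush  M[L2]=46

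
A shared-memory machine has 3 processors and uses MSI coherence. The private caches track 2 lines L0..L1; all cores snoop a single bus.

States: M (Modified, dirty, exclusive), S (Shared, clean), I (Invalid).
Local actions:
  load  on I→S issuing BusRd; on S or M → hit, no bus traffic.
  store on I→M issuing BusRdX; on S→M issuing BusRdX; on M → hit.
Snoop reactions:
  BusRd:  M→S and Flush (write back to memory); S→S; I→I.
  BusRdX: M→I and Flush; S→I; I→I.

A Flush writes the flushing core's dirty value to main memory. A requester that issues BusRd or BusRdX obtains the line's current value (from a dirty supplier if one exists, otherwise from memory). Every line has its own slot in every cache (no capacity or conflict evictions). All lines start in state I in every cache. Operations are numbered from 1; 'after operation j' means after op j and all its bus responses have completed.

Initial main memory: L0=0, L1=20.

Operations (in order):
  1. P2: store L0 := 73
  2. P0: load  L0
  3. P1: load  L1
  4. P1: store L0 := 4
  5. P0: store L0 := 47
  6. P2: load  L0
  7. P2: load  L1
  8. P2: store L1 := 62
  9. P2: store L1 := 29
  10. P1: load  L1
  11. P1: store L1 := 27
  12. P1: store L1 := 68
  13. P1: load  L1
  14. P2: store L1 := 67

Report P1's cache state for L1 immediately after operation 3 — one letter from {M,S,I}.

state = S

1. P2: store L0 := 73  bus=[BusRdX]  L0: P0=I P1=I P2=M  mem[L0]=0
2. P0: load  L0  bus=[BusRd,Flush]  L0: P0=S P1=I P2=S  mem[L0]=73
3. P1: load  L1  bus=[BusRd]  L1: P0=I P1=S P2=I  mem[L1]=20
4. P1: store L0 := 4  bus=[BusRdX]  L0: P0=I P1=M P2=I  mem[L0]=73
5. P0: store L0 := 47  bus=[BusRdX,Flush]  L0: P0=M P1=I P2=I  mem[L0]=4
6. P2: load  L0  bus=[BusRd,Flush]  L0: P0=S P1=I P2=S  mem[L0]=47
7. P2: load  L1  bus=[BusRd]  L1: P0=I P1=S P2=S  mem[L1]=20
8. P2: store L1 := 62  bus=[BusRdX]  L1: P0=I P1=I P2=M  mem[L1]=20
9. P2: store L1 := 29  bus=[-]  L1: P0=I P1=I P2=M  mem[L1]=20
10. P1: load  L1  bus=[BusRd,Flush]  L1: P0=I P1=S P2=S  mem[L1]=29
11. P1: store L1 := 27  bus=[BusRdX]  L1: P0=I P1=M P2=I  mem[L1]=29
12. P1: store L1 := 68  bus=[-]  L1: P0=I P1=M P2=I  mem[L1]=29
13. P1: load  L1  bus=[-]  L1: P0=I P1=M P2=I  mem[L1]=29
14. P2: store L1 := 67  bus=[BusRdX,Flush]  L1: P0=I P1=I P2=M  mem[L1]=68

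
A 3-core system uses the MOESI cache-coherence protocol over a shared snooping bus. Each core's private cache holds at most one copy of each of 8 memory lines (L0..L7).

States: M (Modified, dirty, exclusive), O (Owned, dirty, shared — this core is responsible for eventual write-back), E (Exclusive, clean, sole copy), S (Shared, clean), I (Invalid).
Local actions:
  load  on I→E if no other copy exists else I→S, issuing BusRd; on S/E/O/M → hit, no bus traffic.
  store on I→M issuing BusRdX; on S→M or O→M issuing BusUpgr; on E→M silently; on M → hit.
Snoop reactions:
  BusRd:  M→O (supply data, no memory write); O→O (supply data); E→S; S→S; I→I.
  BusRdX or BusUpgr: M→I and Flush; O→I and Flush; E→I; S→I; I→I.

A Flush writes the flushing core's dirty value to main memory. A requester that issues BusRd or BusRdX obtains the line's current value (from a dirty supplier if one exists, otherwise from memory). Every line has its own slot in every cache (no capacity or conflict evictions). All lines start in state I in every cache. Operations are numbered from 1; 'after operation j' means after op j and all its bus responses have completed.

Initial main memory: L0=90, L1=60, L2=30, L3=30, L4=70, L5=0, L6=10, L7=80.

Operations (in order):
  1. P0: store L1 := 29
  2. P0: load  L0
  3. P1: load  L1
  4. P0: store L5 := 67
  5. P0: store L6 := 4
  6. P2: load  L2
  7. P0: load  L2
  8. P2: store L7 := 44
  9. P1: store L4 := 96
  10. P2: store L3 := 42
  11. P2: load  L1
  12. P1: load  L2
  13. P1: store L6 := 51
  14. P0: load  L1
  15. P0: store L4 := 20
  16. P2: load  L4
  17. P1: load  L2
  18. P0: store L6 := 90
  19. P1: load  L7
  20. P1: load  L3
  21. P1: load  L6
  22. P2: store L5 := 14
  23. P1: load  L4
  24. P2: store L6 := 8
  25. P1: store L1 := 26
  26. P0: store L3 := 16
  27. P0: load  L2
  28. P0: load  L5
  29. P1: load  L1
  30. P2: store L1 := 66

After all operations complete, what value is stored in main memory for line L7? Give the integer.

memory[L7] = 80

step 1: P0: store L1 := 29  ⟶  MII  (L1)  txn=BusRdX  M[L1]=60
step 2: P0: load  L0  ⟶  EII  (L0)  txn=BusRd  M[L0]=90
step 3: P1: load  L1  ⟶  OSI  (L1)  txn=BusRd  M[L1]=60
step 4: P0: store L5 := 67  ⟶  MII  (L5)  txn=BusRdX  M[L5]=0
step 5: P0: store L6 := 4  ⟶  MII  (L6)  txn=BusRdX  M[L6]=10
step 6: P2: load  L2  ⟶  IIE  (L2)  txn=BusRd  M[L2]=30
step 7: P0: load  L2  ⟶  SIS  (L2)  txn=BusRd  M[L2]=30
step 8: P2: store L7 := 44  ⟶  IIM  (L7)  txn=BusRdX  M[L7]=80
step 9: P1: store L4 := 96  ⟶  IMI  (L4)  txn=BusRdX  M[L4]=70
step 10: P2: store L3 := 42  ⟶  IIM  (L3)  txn=BusRdX  M[L3]=30
step 11: P2: load  L1  ⟶  OSS  (L1)  txn=BusRd  M[L1]=60
step 12: P1: load  L2  ⟶  SSS  (L2)  txn=BusRd  M[L2]=30
step 13: P1: store L6 := 51  ⟶  IMI  (L6)  txn=BusRdX+Flush  M[L6]=4
step 14: P0: load  L1  ⟶  OSS  (L1)  txn=∅  M[L1]=60
step 15: P0: store L4 := 20  ⟶  MII  (L4)  txn=BusRdX+Flush  M[L4]=96
step 16: P2: load  L4  ⟶  OIS  (L4)  txn=BusRd  M[L4]=96
step 17: P1: load  L2  ⟶  SSS  (L2)  txn=∅  M[L2]=30
step 18: P0: store L6 := 90  ⟶  MII  (L6)  txn=BusRdX+Flush  M[L6]=51
step 19: P1: load  L7  ⟶  ISO  (L7)  txn=BusRd  M[L7]=80
step 20: P1: load  L3  ⟶  ISO  (L3)  txn=BusRd  M[L3]=30
step 21: P1: load  L6  ⟶  OSI  (L6)  txn=BusRd  M[L6]=51
step 22: P2: store L5 := 14  ⟶  IIM  (L5)  txn=BusRdX+Flush  M[L5]=67
step 23: P1: load  L4  ⟶  OSS  (L4)  txn=BusRd  M[L4]=96
step 24: P2: store L6 := 8  ⟶  IIM  (L6)  txn=BusRdX+Flush  M[L6]=90
step 25: P1: store L1 := 26  ⟶  IMI  (L1)  txn=BusUpgr+Flush  M[L1]=29
step 26: P0: store L3 := 16  ⟶  MII  (L3)  txn=BusRdX+Flush  M[L3]=42
step 27: P0: load  L2  ⟶  SSS  (L2)  txn=∅  M[L2]=30
step 28: P0: load  L5  ⟶  SIO  (L5)  txn=BusRd  M[L5]=67
step 29: P1: load  L1  ⟶  IMI  (L1)  txn=∅  M[L1]=29
step 30: P2: store L1 := 66  ⟶  IIM  (L1)  txn=BusRdX+Flush  M[L1]=26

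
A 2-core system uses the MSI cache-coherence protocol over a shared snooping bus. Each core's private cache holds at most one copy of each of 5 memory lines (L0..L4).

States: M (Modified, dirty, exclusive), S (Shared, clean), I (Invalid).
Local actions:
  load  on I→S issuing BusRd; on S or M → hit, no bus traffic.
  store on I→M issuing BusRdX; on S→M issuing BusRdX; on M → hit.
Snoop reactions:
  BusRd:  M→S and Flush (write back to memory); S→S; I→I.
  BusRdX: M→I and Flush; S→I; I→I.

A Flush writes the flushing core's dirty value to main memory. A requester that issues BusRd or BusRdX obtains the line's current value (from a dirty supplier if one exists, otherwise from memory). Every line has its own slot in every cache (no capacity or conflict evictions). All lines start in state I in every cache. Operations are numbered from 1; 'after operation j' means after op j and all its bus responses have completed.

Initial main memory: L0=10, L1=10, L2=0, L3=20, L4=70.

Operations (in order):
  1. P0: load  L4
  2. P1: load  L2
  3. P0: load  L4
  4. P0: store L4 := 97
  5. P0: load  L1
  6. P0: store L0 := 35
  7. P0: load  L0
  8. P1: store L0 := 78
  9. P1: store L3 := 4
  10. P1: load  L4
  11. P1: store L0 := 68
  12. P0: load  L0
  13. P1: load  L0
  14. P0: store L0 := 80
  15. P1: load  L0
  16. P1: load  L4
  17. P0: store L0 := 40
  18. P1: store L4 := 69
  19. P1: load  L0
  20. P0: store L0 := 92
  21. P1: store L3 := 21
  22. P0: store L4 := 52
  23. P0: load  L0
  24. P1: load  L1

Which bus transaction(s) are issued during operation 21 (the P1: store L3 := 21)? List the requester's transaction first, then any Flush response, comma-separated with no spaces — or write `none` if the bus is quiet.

  op1 P0: load  L4 → S/I on L4; bus BusRd; mem=70
  op2 P1: load  L2 → I/S on L2; bus BusRd; mem=0
  op3 P0: load  L4 → S/I on L4; bus (none); mem=70
  op4 P0: store L4 := 97 → M/I on L4; bus BusRdX; mem=70
  op5 P0: load  L1 → S/I on L1; bus BusRd; mem=10
  op6 P0: store L0 := 35 → M/I on L0; bus BusRdX; mem=10
  op7 P0: load  L0 → M/I on L0; bus (none); mem=10
  op8 P1: store L0 := 78 → I/M on L0; bus BusRdX Flush; mem=35
  op9 P1: store L3 := 4 → I/M on L3; bus BusRdX; mem=20
  op10 P1: load  L4 → S/S on L4; bus BusRd Flush; mem=97
  op11 P1: store L0 := 68 → I/M on L0; bus (none); mem=35
  op12 P0: load  L0 → S/S on L0; bus BusRd Flush; mem=68
  op13 P1: load  L0 → S/S on L0; bus (none); mem=68
  op14 P0: store L0 := 80 → M/I on L0; bus BusRdX; mem=68
  op15 P1: load  L0 → S/S on L0; bus BusRd Flush; mem=80
  op16 P1: load  L4 → S/S on L4; bus (none); mem=97
  op17 P0: store L0 := 40 → M/I on L0; bus BusRdX; mem=80
  op18 P1: store L4 := 69 → I/M on L4; bus BusRdX; mem=97
  op19 P1: load  L0 → S/S on L0; bus BusRd Flush; mem=40
  op20 P0: store L0 := 92 → M/I on L0; bus BusRdX; mem=40
  op21 P1: store L3 := 21 → I/M on L3; bus (none); mem=20
  op22 P0: store L4 := 52 → M/I on L4; bus BusRdX Flush; mem=69
  op23 P0: load  L0 → M/I on L0; bus (none); mem=40
  op24 P1: load  L1 → S/S on L1; bus BusRd; mem=10

bus = none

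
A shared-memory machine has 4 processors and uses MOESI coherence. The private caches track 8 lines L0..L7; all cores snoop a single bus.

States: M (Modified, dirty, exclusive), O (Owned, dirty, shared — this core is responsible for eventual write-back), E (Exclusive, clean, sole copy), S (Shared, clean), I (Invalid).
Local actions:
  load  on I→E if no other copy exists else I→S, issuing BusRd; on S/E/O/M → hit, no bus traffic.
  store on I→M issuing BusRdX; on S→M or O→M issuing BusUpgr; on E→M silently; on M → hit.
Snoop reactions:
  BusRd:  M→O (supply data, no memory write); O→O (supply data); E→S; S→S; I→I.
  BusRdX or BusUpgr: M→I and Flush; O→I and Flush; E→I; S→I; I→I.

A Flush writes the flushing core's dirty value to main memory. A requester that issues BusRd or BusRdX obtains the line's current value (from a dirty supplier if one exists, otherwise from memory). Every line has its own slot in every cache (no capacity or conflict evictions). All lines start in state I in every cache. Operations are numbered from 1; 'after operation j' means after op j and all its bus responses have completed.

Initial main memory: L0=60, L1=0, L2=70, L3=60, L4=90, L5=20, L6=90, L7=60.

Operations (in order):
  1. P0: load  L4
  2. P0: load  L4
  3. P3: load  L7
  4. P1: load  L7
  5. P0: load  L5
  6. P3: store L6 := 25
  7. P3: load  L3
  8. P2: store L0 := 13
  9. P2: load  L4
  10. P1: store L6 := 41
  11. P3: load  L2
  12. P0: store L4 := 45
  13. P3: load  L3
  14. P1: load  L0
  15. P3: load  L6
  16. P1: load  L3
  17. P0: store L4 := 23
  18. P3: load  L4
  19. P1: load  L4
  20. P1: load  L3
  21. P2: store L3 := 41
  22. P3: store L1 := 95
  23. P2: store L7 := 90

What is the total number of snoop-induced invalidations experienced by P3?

  op1 P0: load  L4 → E/I/I/I on L4; bus BusRd; mem=90
  op2 P0: load  L4 → E/I/I/I on L4; bus (none); mem=90
  op3 P3: load  L7 → I/I/I/E on L7; bus BusRd; mem=60
  op4 P1: load  L7 → I/S/I/S on L7; bus BusRd; mem=60
  op5 P0: load  L5 → E/I/I/I on L5; bus BusRd; mem=20
  op6 P3: store L6 := 25 → I/I/I/M on L6; bus BusRdX; mem=90
  op7 P3: load  L3 → I/I/I/E on L3; bus BusRd; mem=60
  op8 P2: store L0 := 13 → I/I/M/I on L0; bus BusRdX; mem=60
  op9 P2: load  L4 → S/I/S/I on L4; bus BusRd; mem=90
  op10 P1: store L6 := 41 → I/M/I/I on L6; bus BusRdX Flush; mem=25
  op11 P3: load  L2 → I/I/I/E on L2; bus BusRd; mem=70
  op12 P0: store L4 := 45 → M/I/I/I on L4; bus BusUpgr; mem=90
  op13 P3: load  L3 → I/I/I/E on L3; bus (none); mem=60
  op14 P1: load  L0 → I/S/O/I on L0; bus BusRd; mem=60
  op15 P3: load  L6 → I/O/I/S on L6; bus BusRd; mem=25
  op16 P1: load  L3 → I/S/I/S on L3; bus BusRd; mem=60
  op17 P0: store L4 := 23 → M/I/I/I on L4; bus (none); mem=90
  op18 P3: load  L4 → O/I/I/S on L4; bus BusRd; mem=90
  op19 P1: load  L4 → O/S/I/S on L4; bus BusRd; mem=90
  op20 P1: load  L3 → I/S/I/S on L3; bus (none); mem=60
  op21 P2: store L3 := 41 → I/I/M/I on L3; bus BusRdX; mem=60
  op22 P3: store L1 := 95 → I/I/I/M on L1; bus BusRdX; mem=0
  op23 P2: store L7 := 90 → I/I/M/I on L7; bus BusRdX; mem=60

invalidations = 3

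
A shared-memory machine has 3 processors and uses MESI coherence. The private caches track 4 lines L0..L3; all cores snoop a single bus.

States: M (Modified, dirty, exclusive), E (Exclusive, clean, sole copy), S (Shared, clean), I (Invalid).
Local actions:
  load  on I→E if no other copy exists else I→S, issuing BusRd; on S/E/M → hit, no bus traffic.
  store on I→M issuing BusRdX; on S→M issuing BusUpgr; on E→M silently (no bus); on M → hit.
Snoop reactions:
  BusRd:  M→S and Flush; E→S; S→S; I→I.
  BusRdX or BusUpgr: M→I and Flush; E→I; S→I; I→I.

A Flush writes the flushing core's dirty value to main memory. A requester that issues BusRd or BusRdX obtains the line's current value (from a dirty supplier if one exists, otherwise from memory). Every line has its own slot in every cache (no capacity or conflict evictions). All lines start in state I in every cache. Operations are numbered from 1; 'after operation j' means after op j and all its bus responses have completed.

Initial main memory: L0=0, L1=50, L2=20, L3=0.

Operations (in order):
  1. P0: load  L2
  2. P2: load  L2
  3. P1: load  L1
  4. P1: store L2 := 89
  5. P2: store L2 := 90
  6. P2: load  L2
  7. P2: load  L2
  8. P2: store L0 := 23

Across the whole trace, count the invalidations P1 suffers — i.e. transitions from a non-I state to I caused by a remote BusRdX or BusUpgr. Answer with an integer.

invalidations = 1

step 1: P0: load  L2  ⟶  EII  (L2)  txn=BusRd  M[L2]=20
step 2: P2: load  L2  ⟶  SIS  (L2)  txn=BusRd  M[L2]=20
step 3: P1: load  L1  ⟶  IEI  (L1)  txn=BusRd  M[L1]=50
step 4: P1: store L2 := 89  ⟶  IMI  (L2)  txn=BusRdX  M[L2]=20
step 5: P2: store L2 := 90  ⟶  IIM  (L2)  txn=BusRdX+Flush  M[L2]=89
step 6: P2: load  L2  ⟶  IIM  (L2)  txn=∅  M[L2]=89
step 7: P2: load  L2  ⟶  IIM  (L2)  txn=∅  M[L2]=89
step 8: P2: store L0 := 23  ⟶  IIM  (L0)  txn=BusRdX  M[L0]=0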